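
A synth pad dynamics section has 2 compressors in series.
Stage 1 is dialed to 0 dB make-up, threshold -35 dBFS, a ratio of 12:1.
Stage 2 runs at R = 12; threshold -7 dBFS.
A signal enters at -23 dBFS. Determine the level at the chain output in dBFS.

Stage 1: overshoot 12 dB → 12/12 = 1 dB → -34 dBFS.
Stage 2: -34 dBFS ≤ -7 dBFS, so stage 2 doesn't engage; output -34 dBFS.

-34 dBFS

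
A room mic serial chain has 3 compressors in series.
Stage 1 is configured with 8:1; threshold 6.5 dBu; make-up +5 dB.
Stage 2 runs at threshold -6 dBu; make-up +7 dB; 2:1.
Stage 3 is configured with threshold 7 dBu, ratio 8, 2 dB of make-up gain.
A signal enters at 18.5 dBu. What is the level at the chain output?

Stage 1: 12 dB above 6.5 dBu, reduced 8:1 to 1.5 dB above → 8 dBu; +5 dB make-up → 13 dBu.
Stage 2: 19 dB above -6 dBu, reduced 2:1 to 9.5 dB above → 3.5 dBu; +7 dB make-up → 10.5 dBu.
Stage 3: 10.5 dBu is 3.5 dB over 7 dBu; at 8:1 that becomes 0.4375 dB over, giving 7.4375 dBu; +2 dB make-up → 9.4375 dBu.

9.4375 dBu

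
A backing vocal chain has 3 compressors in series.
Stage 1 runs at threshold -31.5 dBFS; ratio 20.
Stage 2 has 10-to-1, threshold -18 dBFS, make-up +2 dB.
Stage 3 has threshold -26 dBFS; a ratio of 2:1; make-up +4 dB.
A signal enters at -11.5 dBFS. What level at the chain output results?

Stage 1: -11.5 dBFS is 20 dB over -31.5 dBFS; at 20:1 that becomes 1 dB over, giving -30.5 dBFS.
Stage 2: -30.5 dBFS is at or below the -18 dBFS threshold — no compression; make-up brings it to -28.5 dBFS.
Stage 3: below threshold (-28.5 ≤ -26); passes unchanged; make-up brings it to -24.5 dBFS.

-24.5 dBFS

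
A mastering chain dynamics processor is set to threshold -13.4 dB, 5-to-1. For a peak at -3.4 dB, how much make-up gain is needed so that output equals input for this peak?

8 dB

Without make-up, output = threshold + overshoot/5 = -13.4 + 2 = -11.4 dB.
Gap to target: 8 dB.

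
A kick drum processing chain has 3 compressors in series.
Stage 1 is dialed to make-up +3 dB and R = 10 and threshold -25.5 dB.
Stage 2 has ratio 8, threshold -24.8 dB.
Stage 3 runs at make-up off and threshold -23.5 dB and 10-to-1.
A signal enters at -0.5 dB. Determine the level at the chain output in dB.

-24.2 dB

Stage 1: 25 dB above -25.5 dB, reduced 10:1 to 2.5 dB above → -23 dB; +3 dB make-up → -20 dB.
Stage 2: 4.8 dB above -24.8 dB, reduced 8:1 to 0.6 dB above → -24.2 dB.
Stage 3: below threshold (-24.2 ≤ -23.5); passes unchanged; output -24.2 dB.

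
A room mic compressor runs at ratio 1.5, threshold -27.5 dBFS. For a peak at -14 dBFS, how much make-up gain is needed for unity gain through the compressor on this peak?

The peak compresses to -27.5 + 13.5/1.5 = -18.5 dBFS.
To reach -14 dBFS requires -14 − (-18.5) = 4.5 dB of make-up.

4.5 dB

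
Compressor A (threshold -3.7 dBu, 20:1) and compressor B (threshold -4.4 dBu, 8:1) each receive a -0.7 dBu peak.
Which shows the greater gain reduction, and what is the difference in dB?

A: GR = 3 − 3/20 = 2.85 dB.
B: GR = 3.7 − 3.7/8 = 3.2375 dB.
B applies 0.3875 dB more gain reduction.

B, by 0.3875 dB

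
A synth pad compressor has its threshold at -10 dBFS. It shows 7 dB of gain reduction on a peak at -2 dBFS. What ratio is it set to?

8:1

Input overshoot = -2 − (-10) = 8 dB.
Output overshoot = 8 − 7 = 1 dB.
Ratio = input overshoot / output overshoot = 8 / 1 = 8.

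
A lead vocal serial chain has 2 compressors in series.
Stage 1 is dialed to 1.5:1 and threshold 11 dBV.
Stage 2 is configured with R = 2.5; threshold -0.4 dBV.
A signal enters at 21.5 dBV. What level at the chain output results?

6.96 dBV

Stage 1: 21.5 dBV is 10.5 dB over 11 dBV; at 1.5:1 that becomes 7 dB over, giving 18 dBV.
Stage 2: 18 dBV is 18.4 dB over -0.4 dBV; at 2.5:1 that becomes 7.36 dB over, giving 6.96 dBV.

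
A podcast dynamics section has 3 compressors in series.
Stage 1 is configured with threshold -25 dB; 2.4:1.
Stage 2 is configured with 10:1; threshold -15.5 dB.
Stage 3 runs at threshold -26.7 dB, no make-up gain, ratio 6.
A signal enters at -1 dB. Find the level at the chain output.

-24.825 dB

Stage 1: 24 dB above -25 dB, reduced 2.4:1 to 10 dB above → -15 dB.
Stage 2: -15 dB is 0.5 dB over -15.5 dB; at 10:1 that becomes 0.05 dB over, giving -15.45 dB.
Stage 3: overshoot 11.25 dB → 11.25/6 = 1.875 dB → -24.825 dB.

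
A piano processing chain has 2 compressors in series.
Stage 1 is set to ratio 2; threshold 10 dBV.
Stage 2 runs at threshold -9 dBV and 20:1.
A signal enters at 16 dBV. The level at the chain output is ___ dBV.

Stage 1: 6 dB above 10 dBV, reduced 2:1 to 3 dB above → 13 dBV.
Stage 2: 13 dBV is 22 dB over -9 dBV; at 20:1 that becomes 1.1 dB over, giving -7.9 dBV.

-7.9 dBV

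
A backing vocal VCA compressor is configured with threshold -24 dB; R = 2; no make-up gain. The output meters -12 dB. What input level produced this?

Post-compression overshoot = -12 − (-24) = 12 dB.
Before 2:1 compression the overshoot was 12 × 2 = 24 dB, so input = -24 + 24 = 0 dB.

0 dB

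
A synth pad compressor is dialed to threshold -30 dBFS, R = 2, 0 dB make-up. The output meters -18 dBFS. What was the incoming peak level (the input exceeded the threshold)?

-6 dBFS

The compressed level sits -18 − (-30) = 12 dB over threshold.
Before 2:1 compression the overshoot was 12 × 2 = 24 dB, so input = -30 + 24 = -6 dBFS.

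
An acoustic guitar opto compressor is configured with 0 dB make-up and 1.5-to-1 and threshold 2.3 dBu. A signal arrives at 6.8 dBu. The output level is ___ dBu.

5.3 dBu

The input is 4.5 dB above the 2.3 dBu threshold.
1.5:1 compression reduces that to 4.5/1.5 = 3 dB over.
So the level is 2.3 + 3 = 5.3 dBu.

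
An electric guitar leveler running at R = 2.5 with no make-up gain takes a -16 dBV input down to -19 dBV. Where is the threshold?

-21 dBV

Gain reduction = -16 − (-19) = 3 dB; output overshoot = GR / (R − 1) = 3 / 1.5 = 2 dB.
Threshold = output − output overshoot = -19 − 2 = -21 dBV.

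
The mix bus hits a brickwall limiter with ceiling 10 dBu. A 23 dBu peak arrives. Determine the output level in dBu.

10 dBu

A brickwall limiter is an ∞:1 compressor: any input above the ceiling is clamped to 10 dBu.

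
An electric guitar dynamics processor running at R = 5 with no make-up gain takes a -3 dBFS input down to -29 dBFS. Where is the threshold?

Let T be the threshold. Output overshoot = (input overshoot)/R, so -29 − T = (-3 − T)/5.
5·(-29 − T) = -3 − T → 4·T = -145 − (-3) = -142.
T = -142/4 = -35.5 dBFS.

-35.5 dBFS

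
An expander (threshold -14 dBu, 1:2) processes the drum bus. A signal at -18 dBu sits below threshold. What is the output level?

Undershoot = (-14) − (-18) = 4 dB.
At 1:2, that expands to 8 dB under threshold.
Output = -14 − 8 = -22 dBu.

-22 dBu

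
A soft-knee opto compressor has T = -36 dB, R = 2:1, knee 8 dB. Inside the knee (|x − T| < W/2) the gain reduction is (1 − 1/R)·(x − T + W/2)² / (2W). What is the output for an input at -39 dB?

x − T + W/2 = -39 − (-36) + 4 = 1.
GR = (1 − 1/2) × 1² / 16 = 0.5 × 1 / 16 = 0.03125 dB.
Output = -39 − 0.03125 = -39.03125 dB.

-39.03125 dB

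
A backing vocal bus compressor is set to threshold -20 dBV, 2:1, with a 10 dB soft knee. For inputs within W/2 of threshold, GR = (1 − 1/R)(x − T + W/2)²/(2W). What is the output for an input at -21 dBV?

-21.4 dBV

x − T + W/2 = -21 − (-20) + 5 = 4.
GR = (1 − 1/2) × 4² / 20 = 0.5 × 16 / 20 = 0.4 dB.
Output = -21 − 0.4 = -21.4 dBV.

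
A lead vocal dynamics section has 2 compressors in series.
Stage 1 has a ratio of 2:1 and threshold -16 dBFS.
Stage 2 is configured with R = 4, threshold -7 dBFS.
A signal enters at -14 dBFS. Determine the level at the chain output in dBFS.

Stage 1: 2 dB above -16 dBFS, reduced 2:1 to 1 dB above → -15 dBFS.
Stage 2: -15 dBFS ≤ -7 dBFS, so stage 2 doesn't engage; output -15 dBFS.

-15 dBFS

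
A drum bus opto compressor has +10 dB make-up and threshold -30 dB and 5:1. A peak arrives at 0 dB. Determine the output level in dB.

0 dB sits 30 dB over threshold.
The 30 dB excess becomes 6 dB after 5:1 reduction.
Output = -30 + 6 = -24 dB; make-up adds 10 dB, giving -14 dB.

-14 dB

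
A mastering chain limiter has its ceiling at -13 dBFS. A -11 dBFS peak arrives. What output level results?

-13 dBFS

At ∞:1, everything above -13 dBFS is held at the ceiling.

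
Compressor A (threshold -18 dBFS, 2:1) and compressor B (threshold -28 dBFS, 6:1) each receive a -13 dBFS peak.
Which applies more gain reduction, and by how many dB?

B, by 10 dB

A: GR = 5 − 5/2 = 2.5 dB.
B: GR = 15 − 15/6 = 12.5 dB.
Difference: 10 dB in favour of B.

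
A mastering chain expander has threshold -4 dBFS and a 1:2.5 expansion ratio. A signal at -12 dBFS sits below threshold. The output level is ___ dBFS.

-24 dBFS

Undershoot = (-4) − (-12) = 8 dB.
At 1:2.5, that expands to 20 dB under threshold.
Output = -4 − 20 = -24 dBFS.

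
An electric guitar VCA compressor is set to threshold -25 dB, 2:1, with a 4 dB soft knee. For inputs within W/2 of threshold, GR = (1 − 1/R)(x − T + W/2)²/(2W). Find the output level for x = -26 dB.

x − T + W/2 = -26 − (-25) + 2 = 1.
GR = (1 − 1/2) × 1² / 8 = 0.5 × 1 / 8 = 0.0625 dB.
Output = -26 − 0.0625 = -26.0625 dB.

-26.0625 dB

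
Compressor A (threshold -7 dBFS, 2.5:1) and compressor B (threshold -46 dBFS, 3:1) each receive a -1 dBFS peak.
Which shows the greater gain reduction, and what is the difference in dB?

B, by 26.4 dB

A: GR = 6 − 6/2.5 = 3.6 dB.
B: GR = 45 − 45/3 = 30 dB.
B reduces 26.4 dB more.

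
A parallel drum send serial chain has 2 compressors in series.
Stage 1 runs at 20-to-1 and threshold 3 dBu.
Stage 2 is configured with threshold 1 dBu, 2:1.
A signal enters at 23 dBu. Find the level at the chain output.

Stage 1: 20 dB above 3 dBu, reduced 20:1 to 1 dB above → 4 dBu.
Stage 2: 3 dB above 1 dBu, reduced 2:1 to 1.5 dB above → 2.5 dBu.

2.5 dBu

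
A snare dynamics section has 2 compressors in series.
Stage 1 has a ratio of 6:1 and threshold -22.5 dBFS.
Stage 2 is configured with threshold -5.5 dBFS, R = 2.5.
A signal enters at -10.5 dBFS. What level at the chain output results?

-20.5 dBFS

Stage 1: 12 dB above -22.5 dBFS, reduced 6:1 to 2 dB above → -20.5 dBFS.
Stage 2: -20.5 dBFS ≤ -5.5 dBFS, so stage 2 doesn't engage; output -20.5 dBFS.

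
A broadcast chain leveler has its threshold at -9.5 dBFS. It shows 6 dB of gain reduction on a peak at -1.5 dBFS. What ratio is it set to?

Input overshoot = -1.5 − (-9.5) = 8 dB.
Output overshoot = 8 − 6 = 2 dB.
Ratio = input overshoot / output overshoot = 8 / 2 = 4.

4:1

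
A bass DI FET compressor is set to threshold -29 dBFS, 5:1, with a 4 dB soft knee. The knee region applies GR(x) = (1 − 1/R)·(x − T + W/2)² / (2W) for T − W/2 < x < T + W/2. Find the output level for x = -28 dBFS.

-28.9 dBFS

x − T + W/2 = -28 − (-29) + 2 = 3.
GR = (1 − 1/5) × 3² / 8 = 0.8 × 9 / 8 = 0.9 dB.
Output = -28 − 0.9 = -28.9 dBFS.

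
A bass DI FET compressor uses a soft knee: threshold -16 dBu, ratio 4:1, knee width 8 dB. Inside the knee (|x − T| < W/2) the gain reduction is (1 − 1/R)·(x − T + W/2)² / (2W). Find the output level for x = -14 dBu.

x − T + W/2 = -14 − (-16) + 4 = 6.
GR = (1 − 1/4) × 6² / 16 = 0.75 × 36 / 16 = 1.6875 dB.
Output = -14 − 1.6875 = -15.6875 dBu.

-15.6875 dBu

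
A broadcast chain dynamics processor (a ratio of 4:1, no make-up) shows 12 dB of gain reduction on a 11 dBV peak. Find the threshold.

-5 dBV

Input is 16 dB above T (since output overshoot × R = input overshoot: (-1 − T)·4 = 11 − T gives T = -5 dBV).
Check: -5 + (11 − (-5))/4 = -5 + 4 = -1 dBV. ✓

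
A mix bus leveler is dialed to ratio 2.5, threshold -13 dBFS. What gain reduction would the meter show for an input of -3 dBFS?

The signal is 10 dB above threshold.
At 2.5:1, output sits 10/2.5 = 4 dB above threshold.
Gain reduction = 10 − 4 = 6 dB.

6 dB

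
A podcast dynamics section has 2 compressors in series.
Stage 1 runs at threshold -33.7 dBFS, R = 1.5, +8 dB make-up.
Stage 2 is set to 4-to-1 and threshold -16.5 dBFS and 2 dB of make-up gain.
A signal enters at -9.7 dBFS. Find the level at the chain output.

-12.8 dBFS

Stage 1: 24 dB above -33.7 dBFS, reduced 1.5:1 to 16 dB above → -17.7 dBFS; +8 dB make-up → -9.7 dBFS.
Stage 2: overshoot 6.8 dB → 6.8/4 = 1.7 dB → -14.8 dBFS; +2 dB make-up → -12.8 dBFS.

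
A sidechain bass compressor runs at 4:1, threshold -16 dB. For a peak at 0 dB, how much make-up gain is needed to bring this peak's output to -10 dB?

The peak compresses to -16 + 16/4 = -12 dB.
To reach -10 dB requires -10 − (-12) = 2 dB of make-up.

2 dB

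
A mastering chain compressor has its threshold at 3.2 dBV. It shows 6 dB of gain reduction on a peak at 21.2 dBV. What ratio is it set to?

Input overshoot = 21.2 − 3.2 = 18 dB.
Output overshoot = 18 − 6 = 12 dB.
Ratio = input overshoot / output overshoot = 18 / 12 = 1.5.

1.5:1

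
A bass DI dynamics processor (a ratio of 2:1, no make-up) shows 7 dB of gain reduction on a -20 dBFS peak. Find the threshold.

-34 dBFS

Let T be the threshold. Output overshoot = (input overshoot)/R, so -27 − T = (-20 − T)/2.
2·(-27 − T) = -20 − T → 1·T = -54 − (-20) = -34.
T = -34/1 = -34 dBFS.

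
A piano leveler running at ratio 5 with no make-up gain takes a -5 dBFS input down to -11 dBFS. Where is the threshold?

Input is 7.5 dB above T (since output overshoot × R = input overshoot: (-11 − T)·5 = -5 − T gives T = -12.5 dBFS).
Check: -12.5 + (-5 − (-12.5))/5 = -12.5 + 1.5 = -11 dBFS. ✓

-12.5 dBFS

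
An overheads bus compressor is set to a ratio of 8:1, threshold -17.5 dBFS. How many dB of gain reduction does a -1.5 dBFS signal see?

14 dB

The signal is 16 dB above threshold.
At 8:1, output sits 16/8 = 2 dB above threshold.
GR = overshoot in − overshoot out = 16 − 2 = 14 dB.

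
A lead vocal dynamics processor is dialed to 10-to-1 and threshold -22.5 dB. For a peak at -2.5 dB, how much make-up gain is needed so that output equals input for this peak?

18 dB

Overshoot 20 dB → 20/10 = 2 dB after compression, so the compressed level is -22.5 + 2 = -20.5 dB.
Make-up = target − compressed = -2.5 − (-20.5) = 18 dB.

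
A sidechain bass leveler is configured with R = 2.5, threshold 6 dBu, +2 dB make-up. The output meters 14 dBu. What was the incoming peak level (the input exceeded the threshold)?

Remove make-up: 14 − 2 = 12 dBu.
That's 6 dB above the 6 dBu threshold.
Input overshoot = R × output overshoot = 15 dB → input = 6 + 15 = 21 dBu.

21 dBu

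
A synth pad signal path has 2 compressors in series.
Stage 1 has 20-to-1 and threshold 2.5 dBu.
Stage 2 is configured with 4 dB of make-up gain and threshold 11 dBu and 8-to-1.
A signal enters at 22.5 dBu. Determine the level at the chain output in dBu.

Stage 1: 22.5 dBu is 20 dB over 2.5 dBu; at 20:1 that becomes 1 dB over, giving 3.5 dBu.
Stage 2: 3.5 dBu ≤ 11 dBu, so stage 2 doesn't engage; make-up brings it to 7.5 dBu.

7.5 dBu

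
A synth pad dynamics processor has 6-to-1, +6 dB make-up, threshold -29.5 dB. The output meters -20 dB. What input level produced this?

-8.5 dB

Stripping the +6 dB make-up gives -26 dB at the gain stage.
The compressed level sits -26 − (-29.5) = 3.5 dB over threshold.
Undo the ratio: input overshoot = 3.5 × 6 = 21 dB, giving input = -8.5 dB.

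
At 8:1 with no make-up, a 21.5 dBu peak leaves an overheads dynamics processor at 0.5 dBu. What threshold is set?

Gain reduction = 21.5 − 0.5 = 21 dB; output overshoot = GR / (R − 1) = 21 / 7 = 3 dB.
Threshold = output − output overshoot = 0.5 − 3 = -2.5 dBu.

-2.5 dBu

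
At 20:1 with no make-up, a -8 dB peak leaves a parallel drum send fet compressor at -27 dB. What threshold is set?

Let T be the threshold. Output overshoot = (input overshoot)/R, so -27 − T = (-8 − T)/20.
20·(-27 − T) = -8 − T → 19·T = -540 − (-8) = -532.
T = -532/19 = -28 dB.

-28 dB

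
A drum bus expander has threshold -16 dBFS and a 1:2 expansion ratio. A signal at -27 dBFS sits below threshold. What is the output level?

Undershoot = (-16) − (-27) = 11 dB.
At 1:2, that expands to 22 dB under threshold.
Output = -16 − 22 = -38 dBFS.

-38 dBFS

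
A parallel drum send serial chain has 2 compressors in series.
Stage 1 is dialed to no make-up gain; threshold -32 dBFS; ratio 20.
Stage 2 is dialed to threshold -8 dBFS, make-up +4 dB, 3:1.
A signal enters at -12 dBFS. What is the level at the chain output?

Stage 1: -12 dBFS is 20 dB over -32 dBFS; at 20:1 that becomes 1 dB over, giving -31 dBFS.
Stage 2: -31 dBFS is at or below the -8 dBFS threshold — no compression; make-up brings it to -27 dBFS.

-27 dBFS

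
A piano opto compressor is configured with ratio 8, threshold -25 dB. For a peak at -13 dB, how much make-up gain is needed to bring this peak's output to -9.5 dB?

14 dB

The peak compresses to -25 + 12/8 = -23.5 dB.
To reach -9.5 dB requires -9.5 − (-23.5) = 14 dB of make-up.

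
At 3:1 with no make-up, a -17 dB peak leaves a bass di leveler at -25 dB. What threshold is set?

Let T be the threshold. Output overshoot = (input overshoot)/R, so -25 − T = (-17 − T)/3.
3·(-25 − T) = -17 − T → 2·T = -75 − (-17) = -58.
T = -58/2 = -29 dB.

-29 dB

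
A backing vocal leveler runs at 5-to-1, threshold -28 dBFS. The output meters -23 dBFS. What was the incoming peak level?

Post-compression overshoot = -23 − (-28) = 5 dB.
Undo the ratio: input overshoot = 5 × 5 = 25 dB, giving input = -3 dBFS.

-3 dBFS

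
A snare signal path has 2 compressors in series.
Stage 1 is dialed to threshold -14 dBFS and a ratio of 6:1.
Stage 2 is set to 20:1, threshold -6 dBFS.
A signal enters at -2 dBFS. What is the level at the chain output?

Stage 1: overshoot 12 dB → 12/6 = 2 dB → -12 dBFS.
Stage 2: -12 dBFS is at or below the -6 dBFS threshold — no compression; output -12 dBFS.

-12 dBFS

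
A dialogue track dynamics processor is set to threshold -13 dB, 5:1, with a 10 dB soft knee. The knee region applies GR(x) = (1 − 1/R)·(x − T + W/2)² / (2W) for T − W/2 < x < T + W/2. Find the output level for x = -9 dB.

x − T + W/2 = -9 − (-13) + 5 = 9.
GR = (1 − 1/5) × 9² / 20 = 0.8 × 81 / 20 = 3.24 dB.
Output = -9 − 3.24 = -12.24 dB.

-12.24 dB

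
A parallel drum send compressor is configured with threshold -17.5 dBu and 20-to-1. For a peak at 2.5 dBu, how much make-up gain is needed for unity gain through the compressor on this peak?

19 dB

Overshoot 20 dB → 20/20 = 1 dB after compression, so the compressed level is -17.5 + 1 = -16.5 dBu.
Make-up = target − compressed = 2.5 − (-16.5) = 19 dB.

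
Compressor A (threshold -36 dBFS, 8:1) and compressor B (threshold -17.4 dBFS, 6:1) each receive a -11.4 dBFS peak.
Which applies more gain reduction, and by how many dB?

A, by 16.525 dB

A: 24.6 dB over, compressed to 3.075 dB over, so 21.525 dB of GR.
B: 6 dB over, compressed to 1 dB over, so 5 dB of GR.
A applies 16.525 dB more gain reduction.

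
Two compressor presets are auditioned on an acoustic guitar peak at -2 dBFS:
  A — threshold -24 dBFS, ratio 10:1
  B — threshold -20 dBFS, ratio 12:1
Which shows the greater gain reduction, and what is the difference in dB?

A: overshoot 22 dB → output overshoot 2.2 dB → GR 19.8 dB.
B: overshoot 18 dB → output overshoot 1.5 dB → GR 16.5 dB.
A applies 3.3 dB more gain reduction.

A, by 3.3 dB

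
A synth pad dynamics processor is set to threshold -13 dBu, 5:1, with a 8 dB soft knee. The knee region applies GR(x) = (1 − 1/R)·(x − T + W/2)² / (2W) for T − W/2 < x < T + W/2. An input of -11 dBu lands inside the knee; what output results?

-12.8 dBu

x − T + W/2 = -11 − (-13) + 4 = 6.
GR = (1 − 1/5) × 6² / 16 = 0.8 × 36 / 16 = 1.8 dB.
Output = -11 − 1.8 = -12.8 dBu.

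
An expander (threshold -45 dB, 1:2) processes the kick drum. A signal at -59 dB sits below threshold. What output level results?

Undershoot = (-45) − (-59) = 14 dB.
At 1:2, that expands to 28 dB under threshold.
Output = -45 − 28 = -73 dB.

-73 dB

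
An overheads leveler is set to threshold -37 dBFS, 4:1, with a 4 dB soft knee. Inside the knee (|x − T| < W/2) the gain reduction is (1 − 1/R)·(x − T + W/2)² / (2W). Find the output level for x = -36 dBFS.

-36.84375 dBFS

x − T + W/2 = -36 − (-37) + 2 = 3.
GR = (1 − 1/4) × 3² / 8 = 0.75 × 9 / 8 = 0.84375 dB.
Output = -36 − 0.84375 = -36.84375 dBFS.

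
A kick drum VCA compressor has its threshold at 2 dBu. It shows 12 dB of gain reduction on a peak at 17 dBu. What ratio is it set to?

5:1

Input overshoot = 17 − 2 = 15 dB.
Output overshoot = 15 − 12 = 3 dB.
Ratio = input overshoot / output overshoot = 15 / 3 = 5.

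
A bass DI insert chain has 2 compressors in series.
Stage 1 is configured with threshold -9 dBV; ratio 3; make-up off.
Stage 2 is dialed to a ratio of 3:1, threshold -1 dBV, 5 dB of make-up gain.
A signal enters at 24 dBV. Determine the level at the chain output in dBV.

5 dBV

Stage 1: overshoot 33 dB → 33/3 = 11 dB → 2 dBV.
Stage 2: 2 dBV is 3 dB over -1 dBV; at 3:1 that becomes 1 dB over, giving 0 dBV; +5 dB make-up → 5 dBV.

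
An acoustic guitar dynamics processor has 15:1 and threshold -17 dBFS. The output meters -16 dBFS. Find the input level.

Post-compression overshoot = -16 − (-17) = 1 dB.
Before 15:1 compression the overshoot was 1 × 15 = 15 dB, so input = -17 + 15 = -2 dBFS.

-2 dBFS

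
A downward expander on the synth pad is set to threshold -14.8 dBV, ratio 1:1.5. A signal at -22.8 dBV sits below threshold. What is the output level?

-26.8 dBV

Undershoot = (-14.8) − (-22.8) = 8 dB.
At 1:1.5, that expands to 12 dB under threshold.
Output = -14.8 − 12 = -26.8 dBV.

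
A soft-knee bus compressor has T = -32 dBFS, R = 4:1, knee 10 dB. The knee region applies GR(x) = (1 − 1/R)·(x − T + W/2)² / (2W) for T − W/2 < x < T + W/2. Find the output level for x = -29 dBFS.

-31.4 dBFS

x − T + W/2 = -29 − (-32) + 5 = 8.
GR = (1 − 1/4) × 8² / 20 = 0.75 × 64 / 20 = 2.4 dB.
Output = -29 − 2.4 = -31.4 dBFS.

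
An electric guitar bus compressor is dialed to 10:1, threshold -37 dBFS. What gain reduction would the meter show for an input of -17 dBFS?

18 dB

Overshoot = -17 − (-37) = 20 dB.
At 10:1, output sits 20/10 = 2 dB above threshold.
Gain reduction = 20 − 2 = 18 dB.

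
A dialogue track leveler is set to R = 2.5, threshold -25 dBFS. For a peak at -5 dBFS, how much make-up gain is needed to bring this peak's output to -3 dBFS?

14 dB

The peak compresses to -25 + 20/2.5 = -17 dBFS.
To reach -3 dBFS requires -3 − (-17) = 14 dB of make-up.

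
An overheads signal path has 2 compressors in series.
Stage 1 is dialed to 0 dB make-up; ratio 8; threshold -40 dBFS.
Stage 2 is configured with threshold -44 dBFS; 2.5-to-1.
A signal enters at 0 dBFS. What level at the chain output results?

-40.4 dBFS

Stage 1: 40 dB above -40 dBFS, reduced 8:1 to 5 dB above → -35 dBFS.
Stage 2: 9 dB above -44 dBFS, reduced 2.5:1 to 3.6 dB above → -40.4 dBFS.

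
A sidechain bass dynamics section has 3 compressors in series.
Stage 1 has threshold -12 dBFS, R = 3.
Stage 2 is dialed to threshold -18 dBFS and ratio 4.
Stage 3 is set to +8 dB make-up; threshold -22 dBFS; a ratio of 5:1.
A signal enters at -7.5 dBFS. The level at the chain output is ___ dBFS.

-12.825 dBFS

Stage 1: overshoot 4.5 dB → 4.5/3 = 1.5 dB → -10.5 dBFS.
Stage 2: -10.5 dBFS is 7.5 dB over -18 dBFS; at 4:1 that becomes 1.875 dB over, giving -16.125 dBFS.
Stage 3: 5.875 dB above -22 dBFS, reduced 5:1 to 1.175 dB above → -20.825 dBFS; +8 dB make-up → -12.825 dBFS.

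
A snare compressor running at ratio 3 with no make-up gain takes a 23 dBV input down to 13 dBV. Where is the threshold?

8 dBV

Input is 15 dB above T (since output overshoot × R = input overshoot: (13 − T)·3 = 23 − T gives T = 8 dBV).
Check: 8 + (23 − 8)/3 = 8 + 5 = 13 dBV. ✓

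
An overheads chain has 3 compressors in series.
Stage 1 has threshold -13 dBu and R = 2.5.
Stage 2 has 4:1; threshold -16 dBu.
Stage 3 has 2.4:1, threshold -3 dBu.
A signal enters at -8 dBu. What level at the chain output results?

Stage 1: overshoot 5 dB → 5/2.5 = 2 dB → -11 dBu.
Stage 2: overshoot 5 dB → 5/4 = 1.25 dB → -14.75 dBu.
Stage 3: below threshold (-14.75 ≤ -3); passes unchanged; output -14.75 dBu.

-14.75 dBu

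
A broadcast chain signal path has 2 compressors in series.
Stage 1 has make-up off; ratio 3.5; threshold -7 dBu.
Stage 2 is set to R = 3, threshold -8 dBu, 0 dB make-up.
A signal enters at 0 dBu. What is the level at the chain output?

Stage 1: 0 dBu is 7 dB over -7 dBu; at 3.5:1 that becomes 2 dB over, giving -5 dBu.
Stage 2: -5 dBu is 3 dB over -8 dBu; at 3:1 that becomes 1 dB over, giving -7 dBu.

-7 dBu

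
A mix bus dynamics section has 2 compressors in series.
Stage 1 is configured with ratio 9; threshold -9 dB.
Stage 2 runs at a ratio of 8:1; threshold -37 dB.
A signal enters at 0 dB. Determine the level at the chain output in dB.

-33.375 dB

Stage 1: overshoot 9 dB → 9/9 = 1 dB → -8 dB.
Stage 2: 29 dB above -37 dB, reduced 8:1 to 3.625 dB above → -33.375 dB.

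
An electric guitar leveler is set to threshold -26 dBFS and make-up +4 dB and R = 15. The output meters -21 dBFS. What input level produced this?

Stripping the +4 dB make-up gives -25 dBFS at the gain stage.
The compressed level sits -25 − (-26) = 1 dB over threshold.
Input overshoot = R × output overshoot = 15 dB → input = -26 + 15 = -11 dBFS.

-11 dBFS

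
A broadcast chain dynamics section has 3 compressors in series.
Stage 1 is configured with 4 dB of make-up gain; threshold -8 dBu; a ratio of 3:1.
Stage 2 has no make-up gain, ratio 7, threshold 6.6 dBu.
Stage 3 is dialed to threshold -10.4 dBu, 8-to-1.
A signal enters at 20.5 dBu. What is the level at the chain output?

Stage 1: 28.5 dB above -8 dBu, reduced 3:1 to 9.5 dB above → 1.5 dBu; +4 dB make-up → 5.5 dBu.
Stage 2: below threshold (5.5 ≤ 6.6); passes unchanged; output 5.5 dBu.
Stage 3: 5.5 dBu is 15.9 dB over -10.4 dBu; at 8:1 that becomes 1.9875 dB over, giving -8.4125 dBu.

-8.4125 dBu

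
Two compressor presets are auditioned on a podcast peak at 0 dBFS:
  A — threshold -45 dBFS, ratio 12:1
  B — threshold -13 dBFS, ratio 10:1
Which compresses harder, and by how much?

A, by 29.55 dB

A: overshoot 45 dB → output overshoot 3.75 dB → GR 41.25 dB.
B: overshoot 13 dB → output overshoot 1.3 dB → GR 11.7 dB.
A reduces 29.55 dB more.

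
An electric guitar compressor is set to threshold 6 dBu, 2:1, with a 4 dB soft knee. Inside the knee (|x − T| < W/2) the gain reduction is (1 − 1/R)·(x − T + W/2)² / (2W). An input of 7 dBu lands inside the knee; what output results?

x − T + W/2 = 7 − 6 + 2 = 3.
GR = (1 − 1/2) × 3² / 8 = 0.5 × 9 / 8 = 0.5625 dB.
Output = 7 − 0.5625 = 6.4375 dBu.

6.4375 dBu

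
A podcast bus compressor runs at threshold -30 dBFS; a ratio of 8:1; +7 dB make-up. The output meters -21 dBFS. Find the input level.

Remove make-up: -21 − 7 = -28 dBFS.
The compressed level sits -28 − (-30) = 2 dB over threshold.
Undo the ratio: input overshoot = 2 × 8 = 16 dB, giving input = -14 dBFS.

-14 dBFS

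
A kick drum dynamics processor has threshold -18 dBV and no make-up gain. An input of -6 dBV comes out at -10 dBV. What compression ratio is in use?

1.5:1

Input overshoot = -6 − (-18) = 12 dB; output overshoot = -10 − (-18) = 8 dB.
Ratio = 12 / 8 = 1.5.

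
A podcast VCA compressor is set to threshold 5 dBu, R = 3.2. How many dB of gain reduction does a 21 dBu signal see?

21 dBu exceeds the threshold by 16 dB.
After 3.2:1 compression the overshoot becomes 16/3.2 = 5 dB.
GR = overshoot in − overshoot out = 16 − 5 = 11 dB.

11 dB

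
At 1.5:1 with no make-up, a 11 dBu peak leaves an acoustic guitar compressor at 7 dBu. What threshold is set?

Let T be the threshold. Output overshoot = (input overshoot)/R, so 7 − T = (11 − T)/1.5.
1.5·(7 − T) = 11 − T → 0.5·T = 10.5 − 11 = -0.5.
T = -0.5/0.5 = -1 dBu.

-1 dBu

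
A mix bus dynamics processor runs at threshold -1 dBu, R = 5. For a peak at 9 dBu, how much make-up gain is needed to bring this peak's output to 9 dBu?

8 dB

The peak compresses to -1 + 10/5 = 1 dBu.
To reach 9 dBu requires 9 − 1 = 8 dB of make-up.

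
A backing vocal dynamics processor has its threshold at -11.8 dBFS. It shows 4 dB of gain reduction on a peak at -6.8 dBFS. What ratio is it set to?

Input overshoot = -6.8 − (-11.8) = 5 dB.
Output overshoot = 5 − 4 = 1 dB.
Ratio = input overshoot / output overshoot = 5 / 1 = 5.

5:1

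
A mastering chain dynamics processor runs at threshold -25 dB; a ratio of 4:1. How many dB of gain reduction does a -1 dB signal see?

The signal is 24 dB above threshold.
A 4:1 ratio leaves 6 dB of that excess.
Gain reduction = 24 − 6 = 18 dB.

18 dB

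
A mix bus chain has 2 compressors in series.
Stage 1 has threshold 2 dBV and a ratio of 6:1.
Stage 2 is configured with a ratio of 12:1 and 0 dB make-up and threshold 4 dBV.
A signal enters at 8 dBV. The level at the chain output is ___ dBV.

Stage 1: 8 dBV is 6 dB over 2 dBV; at 6:1 that becomes 1 dB over, giving 3 dBV.
Stage 2: below threshold (3 ≤ 4); passes unchanged; output 3 dBV.

3 dBV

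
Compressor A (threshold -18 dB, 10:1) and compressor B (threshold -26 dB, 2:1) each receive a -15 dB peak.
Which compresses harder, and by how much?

A: GR = 3 − 3/10 = 2.7 dB.
B: GR = 11 − 11/2 = 5.5 dB.
Difference: 2.8 dB in favour of B.

B, by 2.8 dB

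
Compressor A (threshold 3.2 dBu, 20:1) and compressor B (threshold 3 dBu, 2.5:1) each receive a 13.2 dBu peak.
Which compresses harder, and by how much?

A, by 3.38 dB

A: 10 dB over, compressed to 0.5 dB over, so 9.5 dB of GR.
B: 10.2 dB over, compressed to 4.08 dB over, so 6.12 dB of GR.
A applies 3.38 dB more gain reduction.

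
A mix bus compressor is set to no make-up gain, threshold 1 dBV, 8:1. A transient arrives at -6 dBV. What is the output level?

-6 dBV

-6 dBV is 7 dB below the 1 dBV threshold, so no gain reduction is applied.
Output = input = -6 dBV.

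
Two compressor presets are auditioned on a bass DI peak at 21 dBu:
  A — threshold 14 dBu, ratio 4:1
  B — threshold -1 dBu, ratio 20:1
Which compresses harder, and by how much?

B, by 15.65 dB

A: 7 dB over, compressed to 1.75 dB over, so 5.25 dB of GR.
B: 22 dB over, compressed to 1.1 dB over, so 20.9 dB of GR.
Difference: 15.65 dB in favour of B.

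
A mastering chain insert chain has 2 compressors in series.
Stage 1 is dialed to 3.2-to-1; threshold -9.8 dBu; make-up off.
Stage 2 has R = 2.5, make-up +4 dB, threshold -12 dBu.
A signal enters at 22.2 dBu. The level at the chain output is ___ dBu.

Stage 1: overshoot 32 dB → 32/3.2 = 10 dB → 0.2 dBu.
Stage 2: 12.2 dB above -12 dBu, reduced 2.5:1 to 4.88 dB above → -7.12 dBu; +4 dB make-up → -3.12 dBu.

-3.12 dBu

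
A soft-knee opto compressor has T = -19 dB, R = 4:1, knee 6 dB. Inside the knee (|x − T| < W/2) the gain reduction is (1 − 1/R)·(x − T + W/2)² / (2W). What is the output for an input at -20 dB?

-20.25 dB

x − T + W/2 = -20 − (-19) + 3 = 2.
GR = (1 − 1/4) × 2² / 12 = 0.75 × 4 / 12 = 0.25 dB.
Output = -20 − 0.25 = -20.25 dB.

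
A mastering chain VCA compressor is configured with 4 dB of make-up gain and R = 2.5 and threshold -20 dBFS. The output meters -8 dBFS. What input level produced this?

Before make-up, the level was -8 − 4 = -12 dBFS.
That's 8 dB above the -20 dBFS threshold.
Input overshoot = R × output overshoot = 20 dB → input = -20 + 20 = 0 dBFS.

0 dBFS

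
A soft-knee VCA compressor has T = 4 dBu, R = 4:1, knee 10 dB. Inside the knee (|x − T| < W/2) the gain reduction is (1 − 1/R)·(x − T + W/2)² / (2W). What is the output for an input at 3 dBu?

x − T + W/2 = 3 − 4 + 5 = 4.
GR = (1 − 1/4) × 4² / 20 = 0.75 × 16 / 20 = 0.6 dB.
Output = 3 − 0.6 = 2.4 dBu.

2.4 dBu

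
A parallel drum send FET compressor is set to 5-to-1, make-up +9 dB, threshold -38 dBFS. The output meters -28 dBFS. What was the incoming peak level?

Remove make-up: -28 − 9 = -37 dBFS.
Post-compression overshoot = -37 − (-38) = 1 dB.
Undo the ratio: input overshoot = 1 × 5 = 5 dB, giving input = -33 dBFS.

-33 dBFS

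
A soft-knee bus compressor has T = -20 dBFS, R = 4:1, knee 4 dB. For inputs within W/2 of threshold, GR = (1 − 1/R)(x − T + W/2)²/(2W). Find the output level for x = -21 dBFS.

x − T + W/2 = -21 − (-20) + 2 = 1.
GR = (1 − 1/4) × 1² / 8 = 0.75 × 1 / 8 = 0.09375 dB.
Output = -21 − 0.09375 = -21.09375 dBFS.

-21.09375 dBFS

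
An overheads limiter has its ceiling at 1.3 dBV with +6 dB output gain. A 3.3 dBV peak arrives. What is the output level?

7.3 dBV

A brickwall limiter is an ∞:1 compressor: any input above the ceiling is clamped to 1.3 dBV.
Output gain then adds 6 dB: 1.3 + 6 = 7.3 dBV.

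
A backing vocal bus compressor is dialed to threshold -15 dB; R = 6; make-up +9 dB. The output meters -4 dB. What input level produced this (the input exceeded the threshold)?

Stripping the +9 dB make-up gives -13 dB at the gain stage.
The compressed level sits -13 − (-15) = 2 dB over threshold.
Before 6:1 compression the overshoot was 2 × 6 = 12 dB, so input = -15 + 12 = -3 dB.

-3 dB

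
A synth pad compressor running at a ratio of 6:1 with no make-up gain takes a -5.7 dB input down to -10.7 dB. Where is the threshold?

-11.7 dB

Let T be the threshold. Output overshoot = (input overshoot)/R, so -10.7 − T = (-5.7 − T)/6.
6·(-10.7 − T) = -5.7 − T → 5·T = -64.2 − (-5.7) = -58.5.
T = -58.5/5 = -11.7 dB.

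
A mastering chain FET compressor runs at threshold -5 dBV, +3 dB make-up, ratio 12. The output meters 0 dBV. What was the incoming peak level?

Before make-up, the level was 0 − 3 = -3 dBV.
The compressed level sits -3 − (-5) = 2 dB over threshold.
Undo the ratio: input overshoot = 2 × 12 = 24 dB, giving input = 19 dBV.

19 dBV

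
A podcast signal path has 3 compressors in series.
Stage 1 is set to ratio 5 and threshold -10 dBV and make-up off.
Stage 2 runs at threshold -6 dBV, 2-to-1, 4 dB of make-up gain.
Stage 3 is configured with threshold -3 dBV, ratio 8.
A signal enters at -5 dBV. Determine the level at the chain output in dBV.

-5 dBV

Stage 1: 5 dB above -10 dBV, reduced 5:1 to 1 dB above → -9 dBV.
Stage 2: -9 dBV ≤ -6 dBV, so stage 2 doesn't engage; make-up brings it to -5 dBV.
Stage 3: below threshold (-5 ≤ -3); passes unchanged; output -5 dBV.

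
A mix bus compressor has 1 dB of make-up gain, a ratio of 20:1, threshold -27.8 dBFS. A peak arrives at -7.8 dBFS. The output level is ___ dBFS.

The input is 20 dB above the -27.8 dBFS threshold.
20:1 compression reduces that to 20/20 = 1 dB over.
So the level is -27.8 + 1 = -26.8 dBFS; make-up adds 1 dB, giving -25.8 dBFS.

-25.8 dBFS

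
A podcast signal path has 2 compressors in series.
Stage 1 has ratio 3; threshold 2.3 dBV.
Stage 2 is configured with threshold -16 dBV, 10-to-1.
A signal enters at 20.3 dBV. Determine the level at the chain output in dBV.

Stage 1: 18 dB above 2.3 dBV, reduced 3:1 to 6 dB above → 8.3 dBV.
Stage 2: 8.3 dBV is 24.3 dB over -16 dBV; at 10:1 that becomes 2.43 dB over, giving -13.57 dBV.

-13.57 dBV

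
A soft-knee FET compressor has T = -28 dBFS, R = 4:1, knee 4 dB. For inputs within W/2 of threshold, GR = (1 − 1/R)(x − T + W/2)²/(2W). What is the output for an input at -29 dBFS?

-29.09375 dBFS

x − T + W/2 = -29 − (-28) + 2 = 1.
GR = (1 − 1/4) × 1² / 8 = 0.75 × 1 / 8 = 0.09375 dB.
Output = -29 − 0.09375 = -29.09375 dBFS.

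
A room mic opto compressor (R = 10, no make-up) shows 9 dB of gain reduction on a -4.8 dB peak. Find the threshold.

-14.8 dB

Input is 10 dB above T (since output overshoot × R = input overshoot: (-13.8 − T)·10 = -4.8 − T gives T = -14.8 dB).
Check: -14.8 + (-4.8 − (-14.8))/10 = -14.8 + 1 = -13.8 dB. ✓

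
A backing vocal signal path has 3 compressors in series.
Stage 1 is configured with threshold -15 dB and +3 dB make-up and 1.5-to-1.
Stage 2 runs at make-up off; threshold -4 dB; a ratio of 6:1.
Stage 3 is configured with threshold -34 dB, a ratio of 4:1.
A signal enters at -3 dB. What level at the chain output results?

-26.5 dB

Stage 1: 12 dB above -15 dB, reduced 1.5:1 to 8 dB above → -7 dB; +3 dB make-up → -4 dB.
Stage 2: -4 dB ≤ -4 dB, so stage 2 doesn't engage; output -4 dB.
Stage 3: overshoot 30 dB → 30/4 = 7.5 dB → -26.5 dB.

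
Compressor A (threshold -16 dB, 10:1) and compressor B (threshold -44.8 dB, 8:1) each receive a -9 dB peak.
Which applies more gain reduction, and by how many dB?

A: 7 dB over, compressed to 0.7 dB over, so 6.3 dB of GR.
B: 35.8 dB over, compressed to 4.475 dB over, so 31.325 dB of GR.
B applies 25.025 dB more gain reduction.

B, by 25.025 dB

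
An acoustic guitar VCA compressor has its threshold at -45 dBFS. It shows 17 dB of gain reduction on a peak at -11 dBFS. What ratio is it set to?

2:1

Input overshoot = -11 − (-45) = 34 dB.
Output overshoot = 34 − 17 = 17 dB.
Ratio = input overshoot / output overshoot = 34 / 17 = 2.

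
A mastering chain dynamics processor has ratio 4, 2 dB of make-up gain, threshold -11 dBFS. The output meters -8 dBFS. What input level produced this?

Before make-up, the level was -8 − 2 = -10 dBFS.
The compressed level sits -10 − (-11) = 1 dB over threshold.
Input overshoot = R × output overshoot = 4 dB → input = -11 + 4 = -7 dBFS.

-7 dBFS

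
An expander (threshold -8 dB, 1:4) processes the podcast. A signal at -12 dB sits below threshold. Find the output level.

Undershoot = (-8) − (-12) = 4 dB.
At 1:4, that expands to 16 dB under threshold.
Output = -8 − 16 = -24 dB.

-24 dB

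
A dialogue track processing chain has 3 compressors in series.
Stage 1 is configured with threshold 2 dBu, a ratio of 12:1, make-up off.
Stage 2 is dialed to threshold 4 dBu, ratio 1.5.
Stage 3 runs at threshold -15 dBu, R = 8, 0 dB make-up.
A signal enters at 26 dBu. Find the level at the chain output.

Stage 1: overshoot 24 dB → 24/12 = 2 dB → 4 dBu.
Stage 2: below threshold (4 ≤ 4); passes unchanged; output 4 dBu.
Stage 3: 4 dBu is 19 dB over -15 dBu; at 8:1 that becomes 2.375 dB over, giving -12.625 dBu.

-12.625 dBu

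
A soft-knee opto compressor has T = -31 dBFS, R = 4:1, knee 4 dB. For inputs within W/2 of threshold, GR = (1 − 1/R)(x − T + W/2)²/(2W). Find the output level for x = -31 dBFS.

-31.375 dBFS

x − T + W/2 = -31 − (-31) + 2 = 2.
GR = (1 − 1/4) × 2² / 8 = 0.75 × 4 / 8 = 0.375 dB.
Output = -31 − 0.375 = -31.375 dBFS.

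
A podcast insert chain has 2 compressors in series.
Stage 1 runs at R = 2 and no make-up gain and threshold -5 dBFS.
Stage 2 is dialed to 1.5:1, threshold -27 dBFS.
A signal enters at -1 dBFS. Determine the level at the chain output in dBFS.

Stage 1: -1 dBFS is 4 dB over -5 dBFS; at 2:1 that becomes 2 dB over, giving -3 dBFS.
Stage 2: 24 dB above -27 dBFS, reduced 1.5:1 to 16 dB above → -11 dBFS.

-11 dBFS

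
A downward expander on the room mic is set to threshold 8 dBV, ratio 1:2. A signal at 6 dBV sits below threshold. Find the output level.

4 dBV

Below threshold, a 1:2 expander applies gain = (2−1)×(T − x) of attenuation.
(2−1) × 2 = 2 dB, so output = 6 − 2 = 4 dBV.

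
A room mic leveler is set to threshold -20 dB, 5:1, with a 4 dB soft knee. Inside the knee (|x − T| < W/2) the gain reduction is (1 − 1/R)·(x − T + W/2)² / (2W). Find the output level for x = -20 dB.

-20.4 dB

x − T + W/2 = -20 − (-20) + 2 = 2.
GR = (1 − 1/5) × 2² / 8 = 0.8 × 4 / 8 = 0.4 dB.
Output = -20 − 0.4 = -20.4 dB.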